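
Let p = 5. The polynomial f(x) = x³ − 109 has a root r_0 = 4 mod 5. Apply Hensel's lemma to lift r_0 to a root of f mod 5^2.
r_1 = 19 (mod 25)

Hensel: r_{i+1} = r_i − f(r_i)/f′(r_i) mod 5^{i+2}, where f′(x) = 3x². Iterate:
  r_0 = 4 (mod 5)
  r_1 = 19 (mod 25)
Final: r = 19 with f(r) ≡ 0 mod 5^2.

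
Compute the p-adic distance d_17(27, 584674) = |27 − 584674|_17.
d_17(27, 584674) = 1/83521

Step 1 — x − y = 27 − 584674 = -584647. Step 2 — v_17(-584647) = 4 (factor: -584647 = −(17^4 · 7); the sign does not affect v_p). Step 3 — |x − y|_17 = 17^{-4} = 1/83521.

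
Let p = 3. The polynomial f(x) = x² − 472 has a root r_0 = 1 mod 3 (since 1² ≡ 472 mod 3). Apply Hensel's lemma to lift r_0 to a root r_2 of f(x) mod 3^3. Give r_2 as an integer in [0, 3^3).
r_2 = 16 (mod 27)

Hensel's recurrence: r_{i+1} = r_i − f(r_i)·(f′(r_i))^{-1} mod 3^{i+2}, with f′(x) = 2x. Iterate:
  r_0 = 1 (mod 3)
  r_1 = 7 (mod 9)
  r_2 = 16 (mod 27)
Final: r_2 = 16, and one checks f(r_2) ≡ 0 mod 3^3.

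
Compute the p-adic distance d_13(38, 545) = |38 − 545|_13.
d_13(38, 545) = 1/169

Step 1 — x − y = 38 − 545 = -507. Step 2 — v_13(-507) = 2 (factor: -507 = −(13^2 · 3); the sign does not affect v_p). Step 3 — |x − y|_13 = 13^{-2} = 1/169.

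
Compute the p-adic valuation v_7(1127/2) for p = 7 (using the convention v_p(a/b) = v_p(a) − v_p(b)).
v_7(1127/2) = 2

Factor powers of 7 from the numerator and denominator of the reduced fraction: 1127 = 7^2 · 23 and 2 = 7^0 · 2. Apply v_p(a/b) = v_p(a) − v_p(b): v_7(1127/2) = 2 − 0 = 2.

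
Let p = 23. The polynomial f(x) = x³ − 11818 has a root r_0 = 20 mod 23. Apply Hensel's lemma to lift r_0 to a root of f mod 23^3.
r_2 = 8116 (mod 12167)

Hensel: r_{i+1} = r_i − f(r_i)/f′(r_i) mod 23^{i+2}, where f′(x) = 3x². Iterate:
  r_0 = 20 (mod 23)
  r_1 = 181 (mod 529)
  r_2 = 8116 (mod 12167)
Final: r = 8116 with f(r) ≡ 0 mod 23^3.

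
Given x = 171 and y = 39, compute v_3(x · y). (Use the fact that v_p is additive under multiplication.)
v_3(6669) = 3

v_p(x) = 2 (factor: 171 = 3^2 · 19); v_p(y) = 1 (factor: 39 = 3^1 · 13). Additivity: v_p(xy) = v_p(x) + v_p(y) = 2 + 1 = 3. (Direct check: xy = 6669 = 3^3 · (247).)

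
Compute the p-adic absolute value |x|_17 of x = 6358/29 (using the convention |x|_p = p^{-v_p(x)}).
|6358/29|_17 = 1/289

Step 1 — compute v_17(x) by factoring powers of 17 out of the numerator and denominator: v_17(6358/29) = 2. Step 2 — apply |x|_p = p^{-v_p(x)} = 17^{-2} = 1/289.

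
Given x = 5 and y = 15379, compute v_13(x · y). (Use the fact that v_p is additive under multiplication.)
v_13(76895) = 3

v_p(x) = 0 (factor: 5 = 13^0 · 5); v_p(y) = 3 (factor: 15379 = 13^3 · 7). Additivity: v_p(xy) = v_p(x) + v_p(y) = 0 + 3 = 3. (Direct check: xy = 76895 = 13^3 · (35).)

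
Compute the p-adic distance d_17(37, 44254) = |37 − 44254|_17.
d_17(37, 44254) = 1/4913

Step 1 — x − y = 37 − 44254 = -44217. Step 2 — v_17(-44217) = 3 (factor: -44217 = −(17^3 · 9); the sign does not affect v_p). Step 3 — |x − y|_17 = 17^{-3} = 1/4913.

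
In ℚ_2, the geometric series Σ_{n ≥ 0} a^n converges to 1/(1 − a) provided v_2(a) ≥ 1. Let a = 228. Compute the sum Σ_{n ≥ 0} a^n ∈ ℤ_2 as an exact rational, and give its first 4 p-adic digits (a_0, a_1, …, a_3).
Σ a^n = 1/(1 − a) = -1/227;  first 4 digits = (1, 0, 1, 0)

v_2(a) = 2 ≥ 1, so the series converges in ℤ_2 to 1/(1 − a) = 1/(1 − 228) = -1/227. Expand this rational in ℤ_2: compute digits iteratively via d_i = x_i mod 2, x_{i+1} = (x_i − d_i)/2. The first 4 digits are (1, 0, 1, 0).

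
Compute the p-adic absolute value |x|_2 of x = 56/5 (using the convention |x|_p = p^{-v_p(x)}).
|56/5|_2 = 1/8

Step 1 — compute v_2(x) by factoring powers of 2 out of the numerator and denominator: v_2(56/5) = 3. Step 2 — apply |x|_p = p^{-v_p(x)} = 2^{-3} = 1/8.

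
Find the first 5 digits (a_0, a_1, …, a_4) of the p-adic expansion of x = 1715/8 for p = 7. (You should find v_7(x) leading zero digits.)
(a_0, …, a_4) = (0, 0, 0, 5, 2)

v_7(1715/8) = 3, so a_0 = ... = a_2 = 0. Factor out: x = 7^3 · u with u = 5/8 a unit in ℤ_7. Expand u iteratively via a_{v+i} = u_i mod 7, u_{i+1} = (u_i − a_{v+i})/7:
  u_0 = 5/8;  a_3 = 5;  u_1 = (u_0 − 5)/7 = -5/8
  u_1 = -5/8;  a_4 = 2;  u_2 = (u_1 − 2)/7 = -3/8
Digits: (0, 0, 0, 5, 2).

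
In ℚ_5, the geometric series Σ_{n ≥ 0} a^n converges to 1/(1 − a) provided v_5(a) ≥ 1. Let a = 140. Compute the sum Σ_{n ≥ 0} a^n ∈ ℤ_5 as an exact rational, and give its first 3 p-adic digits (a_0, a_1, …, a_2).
Σ a^n = 1/(1 − a) = -1/139;  first 3 digits = (1, 3, 4)

v_5(a) = 1 ≥ 1, so the series converges in ℤ_5 to 1/(1 − a) = 1/(1 − 140) = -1/139. Expand this rational in ℤ_5: compute digits iteratively via d_i = x_i mod 5, x_{i+1} = (x_i − d_i)/5. The first 3 digits are (1, 3, 4).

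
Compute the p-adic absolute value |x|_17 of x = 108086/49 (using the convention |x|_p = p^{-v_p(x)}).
|108086/49|_17 = 1/4913

Step 1 — compute v_17(x) by factoring powers of 17 out of the numerator and denominator: v_17(108086/49) = 3. Step 2 — apply |x|_p = p^{-v_p(x)} = 17^{-3} = 1/4913.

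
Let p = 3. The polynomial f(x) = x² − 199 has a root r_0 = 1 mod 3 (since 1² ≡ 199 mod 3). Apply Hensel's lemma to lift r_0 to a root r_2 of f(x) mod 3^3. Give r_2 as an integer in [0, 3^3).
r_2 = 19 (mod 27)

Hensel's recurrence: r_{i+1} = r_i − f(r_i)·(f′(r_i))^{-1} mod 3^{i+2}, with f′(x) = 2x. Iterate:
  r_0 = 1 (mod 3)
  r_1 = 1 (mod 9)
  r_2 = 19 (mod 27)
Final: r_2 = 19, and one checks f(r_2) ≡ 0 mod 3^3.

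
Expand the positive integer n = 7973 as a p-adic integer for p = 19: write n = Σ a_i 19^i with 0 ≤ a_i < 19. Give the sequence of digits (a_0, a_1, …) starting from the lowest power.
(a_0, a_1, …) = (12, 1, 3, 1)

Repeated division by 19 gives the digits low-to-high: 7973 = 12 + 1·19^1 + 3·19^2 + 1·19^3. Digit sequence: (12, 1, 3, 1).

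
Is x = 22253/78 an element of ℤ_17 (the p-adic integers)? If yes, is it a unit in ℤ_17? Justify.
x ∈ ℤ_17 but not a unit; v_17(x) = 2 > 0

ℤ_17 = {x ∈ ℚ_17 : v_17(x) ≥ 0} and ℤ_17^× = {x ∈ ℤ_17 : v_17(x) = 0}. Here v_17(22253/78) = v_17(num) − v_17(den) = 2; compare against these criteria.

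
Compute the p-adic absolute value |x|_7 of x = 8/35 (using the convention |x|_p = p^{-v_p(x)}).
|8/35|_7 = 7

Step 1 — compute v_7(x) by factoring powers of 7 out of the numerator and denominator: v_7(8/35) = -1. Step 2 — apply |x|_p = p^{-v_p(x)} = 7^{1} = 7.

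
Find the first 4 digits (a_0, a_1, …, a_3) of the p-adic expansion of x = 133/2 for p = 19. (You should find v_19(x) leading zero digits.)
(a_0, …, a_3) = (0, 13, 9, 9)

v_19(133/2) = 1, so a_0 = ... = a_0 = 0. Factor out: x = 19^1 · u with u = 7/2 a unit in ℤ_19. Expand u iteratively via a_{v+i} = u_i mod 19, u_{i+1} = (u_i − a_{v+i})/19:
  u_0 = 7/2;  a_1 = 13;  u_1 = (u_0 − 13)/19 = -1/2
  u_1 = -1/2;  a_2 = 9;  u_2 = (u_1 − 9)/19 = -1/2
  u_2 = -1/2;  a_3 = 9;  u_3 = (u_2 − 9)/19 = -1/2
Digits: (0, 13, 9, 9).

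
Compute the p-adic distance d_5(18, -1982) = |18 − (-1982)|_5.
d_5(18, -1982) = 1/125

Step 1 — x − y = 18 − (-1982) = 2000. Step 2 — v_5(2000) = 3 (factor: 2000 = (5^3 · 16); the sign does not affect v_p). Step 3 — |x − y|_5 = 5^{-3} = 1/125.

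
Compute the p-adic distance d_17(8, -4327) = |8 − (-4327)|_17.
d_17(8, -4327) = 1/289

Step 1 — x − y = 8 − (-4327) = 4335. Step 2 — v_17(4335) = 2 (factor: 4335 = (17^2 · 15); the sign does not affect v_p). Step 3 — |x − y|_17 = 17^{-2} = 1/289.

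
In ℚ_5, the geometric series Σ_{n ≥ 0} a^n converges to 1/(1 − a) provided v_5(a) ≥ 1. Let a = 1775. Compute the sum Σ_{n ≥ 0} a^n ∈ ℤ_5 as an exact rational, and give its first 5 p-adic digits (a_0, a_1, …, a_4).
Σ a^n = 1/(1 − a) = -1/1774;  first 5 digits = (1, 0, 1, 4, 3)

v_5(a) = 2 ≥ 1, so the series converges in ℤ_5 to 1/(1 − a) = 1/(1 − 1775) = -1/1774. Expand this rational in ℤ_5: compute digits iteratively via d_i = x_i mod 5, x_{i+1} = (x_i − d_i)/5. The first 5 digits are (1, 0, 1, 4, 3).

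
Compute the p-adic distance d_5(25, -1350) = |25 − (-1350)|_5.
d_5(25, -1350) = 1/125

Step 1 — x − y = 25 − (-1350) = 1375. Step 2 — v_5(1375) = 3 (factor: 1375 = (5^3 · 11); the sign does not affect v_p). Step 3 — |x − y|_5 = 5^{-3} = 1/125.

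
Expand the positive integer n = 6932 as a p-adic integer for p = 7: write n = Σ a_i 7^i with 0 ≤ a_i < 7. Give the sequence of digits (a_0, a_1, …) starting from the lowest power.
(a_0, a_1, …) = (2, 3, 1, 6, 2)

Repeated division by 7 gives the digits low-to-high: 6932 = 2 + 3·7^1 + 1·7^2 + 6·7^3 + 2·7^4. Digit sequence: (2, 3, 1, 6, 2).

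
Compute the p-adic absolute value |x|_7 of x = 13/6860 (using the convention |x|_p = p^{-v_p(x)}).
|13/6860|_7 = 343

Step 1 — compute v_7(x) by factoring powers of 7 out of the numerator and denominator: v_7(13/6860) = -3. Step 2 — apply |x|_p = p^{-v_p(x)} = 7^{3} = 343.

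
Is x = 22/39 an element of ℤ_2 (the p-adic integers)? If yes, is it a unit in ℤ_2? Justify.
x ∈ ℤ_2 but not a unit; v_2(x) = 1 > 0

ℤ_2 = {x ∈ ℚ_2 : v_2(x) ≥ 0} and ℤ_2^× = {x ∈ ℤ_2 : v_2(x) = 0}. Here v_2(22/39) = v_2(num) − v_2(den) = 1; compare against these criteria.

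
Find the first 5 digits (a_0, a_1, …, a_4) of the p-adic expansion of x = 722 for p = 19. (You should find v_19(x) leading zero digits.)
(a_0, …, a_4) = (0, 0, 2, 0, 0)

v_19(722) = 2, so a_0 = ... = a_1 = 0. Factor out: x = 19^2 · u with u = 2 a unit in ℤ_19. Expand u iteratively via a_{v+i} = u_i mod 19, u_{i+1} = (u_i − a_{v+i})/19:
  u_0 = 2;  a_2 = 2;  u_1 = (u_0 − 2)/19 = 0
  u_1 = 0;  a_3 = 0;  u_2 = (u_1 − 0)/19 = 0
  u_2 = 0;  a_4 = 0;  u_3 = (u_2 − 0)/19 = 0
Digits: (0, 0, 2, 0, 0).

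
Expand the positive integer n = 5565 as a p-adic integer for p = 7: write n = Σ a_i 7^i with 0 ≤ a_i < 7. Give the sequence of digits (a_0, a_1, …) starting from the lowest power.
(a_0, a_1, …) = (0, 4, 1, 2, 2)

Repeated division by 7 gives the digits low-to-high: 5565 = 4·7^1 + 1·7^2 + 2·7^3 + 2·7^4. Digit sequence: (0, 4, 1, 2, 2).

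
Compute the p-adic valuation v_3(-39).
v_3(-39) = 1

v_3(n) is the largest exponent k such that 3^k divides n. Factor out: -39 = -3^1 · 13. (Sign doesn't affect v_p.) So v_3(-39) = 1.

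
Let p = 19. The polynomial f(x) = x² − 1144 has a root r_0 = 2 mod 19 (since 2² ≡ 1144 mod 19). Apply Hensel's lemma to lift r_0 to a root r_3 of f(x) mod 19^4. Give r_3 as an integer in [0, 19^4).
r_3 = 88010 (mod 130321)

Hensel's recurrence: r_{i+1} = r_i − f(r_i)·(f′(r_i))^{-1} mod 19^{i+2}, with f′(x) = 2x. Iterate:
  r_0 = 2 (mod 19)
  r_1 = 287 (mod 361)
  r_2 = 5702 (mod 6859)
  r_3 = 88010 (mod 130321)
Final: r_3 = 88010, and one checks f(r_3) ≡ 0 mod 19^4.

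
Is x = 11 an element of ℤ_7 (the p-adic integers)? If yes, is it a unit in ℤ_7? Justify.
x ∈ ℤ_7^× (unit); v_7(x) = 0

ℤ_7 = {x ∈ ℚ_7 : v_7(x) ≥ 0} and ℤ_7^× = {x ∈ ℤ_7 : v_7(x) = 0}. Here v_7(11) = v_7(num) − v_7(den) = 0; compare against these criteria.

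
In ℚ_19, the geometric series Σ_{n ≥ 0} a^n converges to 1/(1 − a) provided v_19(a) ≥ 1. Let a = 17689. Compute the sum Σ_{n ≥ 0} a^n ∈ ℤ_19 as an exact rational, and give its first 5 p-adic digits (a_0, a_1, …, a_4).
Σ a^n = 1/(1 − a) = -1/17688;  first 5 digits = (1, 0, 11, 2, 7)

v_19(a) = 2 ≥ 1, so the series converges in ℤ_19 to 1/(1 − a) = 1/(1 − 17689) = -1/17688. Expand this rational in ℤ_19: compute digits iteratively via d_i = x_i mod 19, x_{i+1} = (x_i − d_i)/19. The first 5 digits are (1, 0, 11, 2, 7).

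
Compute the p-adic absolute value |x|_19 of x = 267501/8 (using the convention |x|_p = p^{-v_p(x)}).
|267501/8|_19 = 1/6859

Step 1 — compute v_19(x) by factoring powers of 19 out of the numerator and denominator: v_19(267501/8) = 3. Step 2 — apply |x|_p = p^{-v_p(x)} = 19^{-3} = 1/6859.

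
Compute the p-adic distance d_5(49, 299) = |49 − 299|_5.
d_5(49, 299) = 1/125

Step 1 — x − y = 49 − 299 = -250. Step 2 — v_5(-250) = 3 (factor: -250 = −(5^3 · 2); the sign does not affect v_p). Step 3 — |x − y|_5 = 5^{-3} = 1/125.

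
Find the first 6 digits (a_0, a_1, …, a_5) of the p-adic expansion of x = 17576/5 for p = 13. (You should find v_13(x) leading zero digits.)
(a_0, …, a_5) = (0, 0, 0, 12, 7, 2)

v_13(17576/5) = 3, so a_0 = ... = a_2 = 0. Factor out: x = 13^3 · u with u = 8/5 a unit in ℤ_13. Expand u iteratively via a_{v+i} = u_i mod 13, u_{i+1} = (u_i − a_{v+i})/13:
  u_0 = 8/5;  a_3 = 12;  u_1 = (u_0 − 12)/13 = -4/5
  u_1 = -4/5;  a_4 = 7;  u_2 = (u_1 − 7)/13 = -3/5
  u_2 = -3/5;  a_5 = 2;  u_3 = (u_2 − 2)/13 = -1/5
Digits: (0, 0, 0, 12, 7, 2).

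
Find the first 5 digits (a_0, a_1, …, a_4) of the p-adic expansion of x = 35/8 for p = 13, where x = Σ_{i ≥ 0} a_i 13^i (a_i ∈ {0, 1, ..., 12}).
(a_0, …, a_4) = (6, 8, 1, 8, 1)

v_13(35/8) = 0 (numerator and denominator both coprime to 13), so x ∈ ℤ_13^×. Compute digits iteratively via a_i = x_i mod 13, x_{i+1} = (x_i − a_i)/13, with x_0 = x:
  x_0 = 35/8;  a_0 = 6;  x_1 = (x_0 − 6)/13 = -1/8
  x_1 = -1/8;  a_1 = 8;  x_2 = (x_1 − 8)/13 = -5/8
  x_2 = -5/8;  a_2 = 1;  x_3 = (x_2 − 1)/13 = -1/8
  x_3 = -1/8;  a_3 = 8;  x_4 = (x_3 − 8)/13 = -5/8
  x_4 = -5/8;  a_4 = 1;  x_5 = (x_4 − 1)/13 = -1/8
Digits: (6, 8, 1, 8, 1).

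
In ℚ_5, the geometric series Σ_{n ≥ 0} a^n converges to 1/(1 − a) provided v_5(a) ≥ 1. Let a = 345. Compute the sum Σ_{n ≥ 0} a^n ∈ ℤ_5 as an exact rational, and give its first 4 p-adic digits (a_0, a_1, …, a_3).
Σ a^n = 1/(1 − a) = -1/344;  first 4 digits = (1, 4, 4, 3)

v_5(a) = 1 ≥ 1, so the series converges in ℤ_5 to 1/(1 − a) = 1/(1 − 345) = -1/344. Expand this rational in ℤ_5: compute digits iteratively via d_i = x_i mod 5, x_{i+1} = (x_i − d_i)/5. The first 4 digits are (1, 4, 4, 3).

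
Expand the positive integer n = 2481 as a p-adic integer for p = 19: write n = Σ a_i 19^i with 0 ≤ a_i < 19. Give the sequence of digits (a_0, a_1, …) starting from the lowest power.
(a_0, a_1, …) = (11, 16, 6)

Repeated division by 19 gives the digits low-to-high: 2481 = 11 + 16·19^1 + 6·19^2. Digit sequence: (11, 16, 6).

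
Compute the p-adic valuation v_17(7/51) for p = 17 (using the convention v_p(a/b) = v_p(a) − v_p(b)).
v_17(7/51) = -1

Factor powers of 17 from the numerator and denominator of the reduced fraction: 7 = 17^0 · 7 and 51 = 17^1 · 3. Apply v_p(a/b) = v_p(a) − v_p(b): v_17(7/51) = 0 − 1 = -1.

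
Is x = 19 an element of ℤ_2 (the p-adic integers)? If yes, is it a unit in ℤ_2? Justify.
x ∈ ℤ_2^× (unit); v_2(x) = 0

ℤ_2 = {x ∈ ℚ_2 : v_2(x) ≥ 0} and ℤ_2^× = {x ∈ ℤ_2 : v_2(x) = 0}. Here v_2(19) = v_2(num) − v_2(den) = 0; compare against these criteria.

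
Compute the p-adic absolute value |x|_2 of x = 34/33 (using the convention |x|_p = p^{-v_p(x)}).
|34/33|_2 = 1/2

Step 1 — compute v_2(x) by factoring powers of 2 out of the numerator and denominator: v_2(34/33) = 1. Step 2 — apply |x|_p = p^{-v_p(x)} = 2^{-1} = 1/2.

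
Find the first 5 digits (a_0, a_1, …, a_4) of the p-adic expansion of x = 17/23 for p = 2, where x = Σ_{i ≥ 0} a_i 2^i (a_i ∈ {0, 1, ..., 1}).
(a_0, …, a_4) = (1, 1, 1, 0, 1)

v_2(17/23) = 0 (numerator and denominator both coprime to 2), so x ∈ ℤ_2^×. Compute digits iteratively via a_i = x_i mod 2, x_{i+1} = (x_i − a_i)/2, with x_0 = x:
  x_0 = 17/23;  a_0 = 1;  x_1 = (x_0 − 1)/2 = -3/23
  x_1 = -3/23;  a_1 = 1;  x_2 = (x_1 − 1)/2 = -13/23
  x_2 = -13/23;  a_2 = 1;  x_3 = (x_2 − 1)/2 = -18/23
  x_3 = -18/23;  a_3 = 0;  x_4 = (x_3 − 0)/2 = -9/23
  x_4 = -9/23;  a_4 = 1;  x_5 = (x_4 − 1)/2 = -16/23
Digits: (1, 1, 1, 0, 1).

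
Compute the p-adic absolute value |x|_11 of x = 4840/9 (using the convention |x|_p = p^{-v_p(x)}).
|4840/9|_11 = 1/121

Step 1 — compute v_11(x) by factoring powers of 11 out of the numerator and denominator: v_11(4840/9) = 2. Step 2 — apply |x|_p = p^{-v_p(x)} = 11^{-2} = 1/121.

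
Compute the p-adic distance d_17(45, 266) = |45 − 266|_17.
d_17(45, 266) = 1/17

Step 1 — x − y = 45 − 266 = -221. Step 2 — v_17(-221) = 1 (factor: -221 = −(17^1 · 13); the sign does not affect v_p). Step 3 — |x − y|_17 = 17^{-1} = 1/17.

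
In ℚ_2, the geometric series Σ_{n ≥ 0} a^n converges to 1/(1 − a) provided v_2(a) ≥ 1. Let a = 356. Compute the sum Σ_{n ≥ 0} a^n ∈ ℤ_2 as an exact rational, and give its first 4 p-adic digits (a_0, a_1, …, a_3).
Σ a^n = 1/(1 − a) = -1/355;  first 4 digits = (1, 0, 1, 0)

v_2(a) = 2 ≥ 1, so the series converges in ℤ_2 to 1/(1 − a) = 1/(1 − 356) = -1/355. Expand this rational in ℤ_2: compute digits iteratively via d_i = x_i mod 2, x_{i+1} = (x_i − d_i)/2. The first 4 digits are (1, 0, 1, 0).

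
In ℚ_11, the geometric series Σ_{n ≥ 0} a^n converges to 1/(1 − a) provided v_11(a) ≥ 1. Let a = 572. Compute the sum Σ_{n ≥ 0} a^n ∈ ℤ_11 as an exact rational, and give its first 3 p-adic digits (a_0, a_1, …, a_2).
Σ a^n = 1/(1 − a) = -1/571;  first 3 digits = (1, 8, 2)

v_11(a) = 1 ≥ 1, so the series converges in ℤ_11 to 1/(1 − a) = 1/(1 − 572) = -1/571. Expand this rational in ℤ_11: compute digits iteratively via d_i = x_i mod 11, x_{i+1} = (x_i − d_i)/11. The first 3 digits are (1, 8, 2).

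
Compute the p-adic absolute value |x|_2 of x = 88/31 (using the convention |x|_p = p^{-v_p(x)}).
|88/31|_2 = 1/8

Step 1 — compute v_2(x) by factoring powers of 2 out of the numerator and denominator: v_2(88/31) = 3. Step 2 — apply |x|_p = p^{-v_p(x)} = 2^{-3} = 1/8.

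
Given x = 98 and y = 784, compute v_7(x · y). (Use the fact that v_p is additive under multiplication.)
v_7(76832) = 4

v_p(x) = 2 (factor: 98 = 7^2 · 2); v_p(y) = 2 (factor: 784 = 7^2 · 16). Additivity: v_p(xy) = v_p(x) + v_p(y) = 2 + 2 = 4. (Direct check: xy = 76832 = 7^4 · (32).)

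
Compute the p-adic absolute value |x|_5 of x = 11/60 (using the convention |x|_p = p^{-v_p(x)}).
|11/60|_5 = 5

Step 1 — compute v_5(x) by factoring powers of 5 out of the numerator and denominator: v_5(11/60) = -1. Step 2 — apply |x|_p = p^{-v_p(x)} = 5^{1} = 5.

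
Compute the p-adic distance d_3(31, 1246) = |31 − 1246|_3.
d_3(31, 1246) = 1/243

Step 1 — x − y = 31 − 1246 = -1215. Step 2 — v_3(-1215) = 5 (factor: -1215 = −(3^5 · 5); the sign does not affect v_p). Step 3 — |x − y|_3 = 3^{-5} = 1/243.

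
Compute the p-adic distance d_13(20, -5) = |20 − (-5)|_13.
d_13(20, -5) = 1

Step 1 — x − y = 20 − (-5) = 25. Step 2 — v_13(25) = 0 (factor: 25 = (13^0 · 25); the sign does not affect v_p). Step 3 — |x − y|_13 = 13^{0} = 1.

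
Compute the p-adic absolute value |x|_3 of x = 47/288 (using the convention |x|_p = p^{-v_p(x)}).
|47/288|_3 = 9

Step 1 — compute v_3(x) by factoring powers of 3 out of the numerator and denominator: v_3(47/288) = -2. Step 2 — apply |x|_p = p^{-v_p(x)} = 3^{2} = 9.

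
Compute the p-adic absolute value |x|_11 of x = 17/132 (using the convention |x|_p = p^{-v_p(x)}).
|17/132|_11 = 11

Step 1 — compute v_11(x) by factoring powers of 11 out of the numerator and denominator: v_11(17/132) = -1. Step 2 — apply |x|_p = p^{-v_p(x)} = 11^{1} = 11.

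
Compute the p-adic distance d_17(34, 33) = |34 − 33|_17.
d_17(34, 33) = 1

Step 1 — x − y = 34 − 33 = 1. Step 2 — v_17(1) = 0 (factor: 1 = (17^0 · 1); the sign does not affect v_p). Step 3 — |x − y|_17 = 17^{0} = 1.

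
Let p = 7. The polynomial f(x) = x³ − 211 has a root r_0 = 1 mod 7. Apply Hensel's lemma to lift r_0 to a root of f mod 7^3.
r_2 = 316 (mod 343)

Hensel: r_{i+1} = r_i − f(r_i)/f′(r_i) mod 7^{i+2}, where f′(x) = 3x². Iterate:
  r_0 = 1 (mod 7)
  r_1 = 22 (mod 49)
  r_2 = 316 (mod 343)
Final: r = 316 with f(r) ≡ 0 mod 7^3.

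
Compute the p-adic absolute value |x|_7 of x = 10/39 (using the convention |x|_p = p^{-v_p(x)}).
|10/39|_7 = 1

Step 1 — compute v_7(x) by factoring powers of 7 out of the numerator and denominator: v_7(10/39) = 0. Step 2 — apply |x|_p = p^{-v_p(x)} = 7^{0} = 1.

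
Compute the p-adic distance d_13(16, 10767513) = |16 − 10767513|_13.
d_13(16, 10767513) = 1/371293

Step 1 — x − y = 16 − 10767513 = -10767497. Step 2 — v_13(-10767497) = 5 (factor: -10767497 = −(13^5 · 29); the sign does not affect v_p). Step 3 — |x − y|_13 = 13^{-5} = 1/371293.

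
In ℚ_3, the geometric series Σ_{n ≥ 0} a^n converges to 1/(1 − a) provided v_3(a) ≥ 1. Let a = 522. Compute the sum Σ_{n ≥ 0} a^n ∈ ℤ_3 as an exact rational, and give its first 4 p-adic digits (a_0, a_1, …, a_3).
Σ a^n = 1/(1 − a) = -1/521;  first 4 digits = (1, 0, 1, 1)

v_3(a) = 2 ≥ 1, so the series converges in ℤ_3 to 1/(1 − a) = 1/(1 − 522) = -1/521. Expand this rational in ℤ_3: compute digits iteratively via d_i = x_i mod 3, x_{i+1} = (x_i − d_i)/3. The first 4 digits are (1, 0, 1, 1).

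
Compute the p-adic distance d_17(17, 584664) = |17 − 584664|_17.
d_17(17, 584664) = 1/83521

Step 1 — x − y = 17 − 584664 = -584647. Step 2 — v_17(-584647) = 4 (factor: -584647 = −(17^4 · 7); the sign does not affect v_p). Step 3 — |x − y|_17 = 17^{-4} = 1/83521.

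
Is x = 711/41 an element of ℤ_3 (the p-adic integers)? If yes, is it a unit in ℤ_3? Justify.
x ∈ ℤ_3 but not a unit; v_3(x) = 2 > 0

ℤ_3 = {x ∈ ℚ_3 : v_3(x) ≥ 0} and ℤ_3^× = {x ∈ ℤ_3 : v_3(x) = 0}. Here v_3(711/41) = v_3(num) − v_3(den) = 2; compare against these criteria.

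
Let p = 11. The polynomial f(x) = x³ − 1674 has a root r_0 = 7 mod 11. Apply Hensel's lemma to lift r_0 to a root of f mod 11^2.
r_1 = 7 (mod 121)

Hensel: r_{i+1} = r_i − f(r_i)/f′(r_i) mod 11^{i+2}, where f′(x) = 3x². Iterate:
  r_0 = 7 (mod 11)
  r_1 = 7 (mod 121)
Final: r = 7 with f(r) ≡ 0 mod 11^2.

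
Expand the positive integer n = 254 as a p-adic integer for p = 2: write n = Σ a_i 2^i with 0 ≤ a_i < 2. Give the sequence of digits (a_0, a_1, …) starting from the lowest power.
(a_0, a_1, …) = (0, 1, 1, 1, 1, 1, 1, 1)

Repeated division by 2 gives the digits low-to-high: 254 = 1·2^1 + 1·2^2 + 1·2^3 + 1·2^4 + 1·2^5 + 1·2^6 + 1·2^7. Digit sequence: (0, 1, 1, 1, 1, 1, 1, 1).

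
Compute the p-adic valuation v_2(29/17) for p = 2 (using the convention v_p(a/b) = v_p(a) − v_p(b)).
v_2(29/17) = 0

Factor powers of 2 from the numerator and denominator of the reduced fraction: 29 = 2^0 · 29 and 17 = 2^0 · 17. Apply v_p(a/b) = v_p(a) − v_p(b): v_2(29/17) = 0 − 0 = 0.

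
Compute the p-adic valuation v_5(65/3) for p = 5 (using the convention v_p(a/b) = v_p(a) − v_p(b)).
v_5(65/3) = 1

Factor powers of 5 from the numerator and denominator of the reduced fraction: 65 = 5^1 · 13 and 3 = 5^0 · 3. Apply v_p(a/b) = v_p(a) − v_p(b): v_5(65/3) = 1 − 0 = 1.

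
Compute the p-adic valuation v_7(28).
v_7(28) = 1

v_7(n) is the largest exponent k such that 7^k divides n. Factor out: 28 = 7^1 · 4. (Sign doesn't affect v_p.) So v_7(28) = 1.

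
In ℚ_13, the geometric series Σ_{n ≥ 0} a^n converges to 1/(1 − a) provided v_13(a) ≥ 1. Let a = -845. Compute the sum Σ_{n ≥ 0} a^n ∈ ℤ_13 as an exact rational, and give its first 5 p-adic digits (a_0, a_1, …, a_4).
Σ a^n = 1/(1 − a) = 1/846;  first 5 digits = (1, 0, 8, 12, 11)

v_13(a) = 2 ≥ 1, so the series converges in ℤ_13 to 1/(1 − a) = 1/(1 − (-845)) = 1/846. Expand this rational in ℤ_13: compute digits iteratively via d_i = x_i mod 13, x_{i+1} = (x_i − d_i)/13. The first 5 digits are (1, 0, 8, 12, 11).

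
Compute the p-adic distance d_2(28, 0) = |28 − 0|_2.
d_2(28, 0) = 1/4

Step 1 — x − y = 28 − 0 = 28. Step 2 — v_2(28) = 2 (factor: 28 = (2^2 · 7); the sign does not affect v_p). Step 3 — |x − y|_2 = 2^{-2} = 1/4.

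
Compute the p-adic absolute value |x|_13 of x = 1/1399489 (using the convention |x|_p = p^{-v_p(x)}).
|1/1399489|_13 = 28561

Step 1 — compute v_13(x) by factoring powers of 13 out of the numerator and denominator: v_13(1/1399489) = -4. Step 2 — apply |x|_p = p^{-v_p(x)} = 13^{4} = 28561.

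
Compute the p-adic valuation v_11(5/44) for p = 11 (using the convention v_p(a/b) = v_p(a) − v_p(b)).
v_11(5/44) = -1

Factor powers of 11 from the numerator and denominator of the reduced fraction: 5 = 11^0 · 5 and 44 = 11^1 · 4. Apply v_p(a/b) = v_p(a) − v_p(b): v_11(5/44) = 0 − 1 = -1.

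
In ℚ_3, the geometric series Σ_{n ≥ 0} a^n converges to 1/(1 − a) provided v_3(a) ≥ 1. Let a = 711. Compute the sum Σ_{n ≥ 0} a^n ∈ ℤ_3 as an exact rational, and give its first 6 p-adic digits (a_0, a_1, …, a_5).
Σ a^n = 1/(1 − a) = -1/710;  first 6 digits = (1, 0, 1, 2, 0, 1)

v_3(a) = 2 ≥ 1, so the series converges in ℤ_3 to 1/(1 − a) = 1/(1 − 711) = -1/710. Expand this rational in ℤ_3: compute digits iteratively via d_i = x_i mod 3, x_{i+1} = (x_i − d_i)/3. The first 6 digits are (1, 0, 1, 2, 0, 1).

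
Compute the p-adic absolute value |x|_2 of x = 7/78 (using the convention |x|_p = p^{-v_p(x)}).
|7/78|_2 = 2

Step 1 — compute v_2(x) by factoring powers of 2 out of the numerator and denominator: v_2(7/78) = -1. Step 2 — apply |x|_p = p^{-v_p(x)} = 2^{1} = 2.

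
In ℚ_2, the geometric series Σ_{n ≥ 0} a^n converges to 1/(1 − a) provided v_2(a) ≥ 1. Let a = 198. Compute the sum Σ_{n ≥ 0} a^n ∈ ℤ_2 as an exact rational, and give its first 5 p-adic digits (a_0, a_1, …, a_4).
Σ a^n = 1/(1 − a) = -1/197;  first 5 digits = (1, 1, 0, 0, 1)

v_2(a) = 1 ≥ 1, so the series converges in ℤ_2 to 1/(1 − a) = 1/(1 − 198) = -1/197. Expand this rational in ℤ_2: compute digits iteratively via d_i = x_i mod 2, x_{i+1} = (x_i − d_i)/2. The first 5 digits are (1, 1, 0, 0, 1).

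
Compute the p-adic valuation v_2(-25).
v_2(-25) = 0

v_2(n) is the largest exponent k such that 2^k divides n. Factor out: -25 = -2^0 · 25. (Sign doesn't affect v_p.) So v_2(-25) = 0.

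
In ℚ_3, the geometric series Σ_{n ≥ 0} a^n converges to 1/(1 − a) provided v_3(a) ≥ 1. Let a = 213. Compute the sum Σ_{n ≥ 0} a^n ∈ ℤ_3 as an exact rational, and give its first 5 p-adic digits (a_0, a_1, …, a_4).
Σ a^n = 1/(1 − a) = -1/212;  first 5 digits = (1, 2, 0, 1, 2)

v_3(a) = 1 ≥ 1, so the series converges in ℤ_3 to 1/(1 − a) = 1/(1 − 213) = -1/212. Expand this rational in ℤ_3: compute digits iteratively via d_i = x_i mod 3, x_{i+1} = (x_i − d_i)/3. The first 5 digits are (1, 2, 0, 1, 2).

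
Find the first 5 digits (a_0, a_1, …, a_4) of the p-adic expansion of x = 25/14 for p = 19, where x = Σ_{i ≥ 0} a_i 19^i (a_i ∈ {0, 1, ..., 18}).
(a_0, …, a_4) = (14, 17, 14, 6, 1)

v_19(25/14) = 0 (numerator and denominator both coprime to 19), so x ∈ ℤ_19^×. Compute digits iteratively via a_i = x_i mod 19, x_{i+1} = (x_i − a_i)/19, with x_0 = x:
  x_0 = 25/14;  a_0 = 14;  x_1 = (x_0 − 14)/19 = -9/14
  x_1 = -9/14;  a_1 = 17;  x_2 = (x_1 − 17)/19 = -13/14
  x_2 = -13/14;  a_2 = 14;  x_3 = (x_2 − 14)/19 = -11/14
  x_3 = -11/14;  a_3 = 6;  x_4 = (x_3 − 6)/19 = -5/14
  x_4 = -5/14;  a_4 = 1;  x_5 = (x_4 − 1)/19 = -1/14
Digits: (14, 17, 14, 6, 1).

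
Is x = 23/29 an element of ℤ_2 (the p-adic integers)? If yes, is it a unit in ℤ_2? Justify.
x ∈ ℤ_2^× (unit); v_2(x) = 0

ℤ_2 = {x ∈ ℚ_2 : v_2(x) ≥ 0} and ℤ_2^× = {x ∈ ℤ_2 : v_2(x) = 0}. Here v_2(23/29) = v_2(num) − v_2(den) = 0; compare against these criteria.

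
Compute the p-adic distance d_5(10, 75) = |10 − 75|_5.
d_5(10, 75) = 1/5

Step 1 — x − y = 10 − 75 = -65. Step 2 — v_5(-65) = 1 (factor: -65 = −(5^1 · 13); the sign does not affect v_p). Step 3 — |x − y|_5 = 5^{-1} = 1/5.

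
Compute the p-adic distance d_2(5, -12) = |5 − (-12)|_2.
d_2(5, -12) = 1

Step 1 — x − y = 5 − (-12) = 17. Step 2 — v_2(17) = 0 (factor: 17 = (2^0 · 17); the sign does not affect v_p). Step 3 — |x − y|_2 = 2^{0} = 1.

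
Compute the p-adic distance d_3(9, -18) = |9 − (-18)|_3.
d_3(9, -18) = 1/27

Step 1 — x − y = 9 − (-18) = 27. Step 2 — v_3(27) = 3 (factor: 27 = (3^3 · 1); the sign does not affect v_p). Step 3 — |x − y|_3 = 3^{-3} = 1/27.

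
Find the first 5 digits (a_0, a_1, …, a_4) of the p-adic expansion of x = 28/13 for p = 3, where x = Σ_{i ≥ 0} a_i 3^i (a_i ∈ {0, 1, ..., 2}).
(a_0, …, a_4) = (1, 2, 2, 1, 1)

v_3(28/13) = 0 (numerator and denominator both coprime to 3), so x ∈ ℤ_3^×. Compute digits iteratively via a_i = x_i mod 3, x_{i+1} = (x_i − a_i)/3, with x_0 = x:
  x_0 = 28/13;  a_0 = 1;  x_1 = (x_0 − 1)/3 = 5/13
  x_1 = 5/13;  a_1 = 2;  x_2 = (x_1 − 2)/3 = -7/13
  x_2 = -7/13;  a_2 = 2;  x_3 = (x_2 − 2)/3 = -11/13
  x_3 = -11/13;  a_3 = 1;  x_4 = (x_3 − 1)/3 = -8/13
  x_4 = -8/13;  a_4 = 1;  x_5 = (x_4 − 1)/3 = -7/13
Digits: (1, 2, 2, 1, 1).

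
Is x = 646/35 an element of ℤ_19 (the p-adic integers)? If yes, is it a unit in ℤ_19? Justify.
x ∈ ℤ_19 but not a unit; v_19(x) = 1 > 0

ℤ_19 = {x ∈ ℚ_19 : v_19(x) ≥ 0} and ℤ_19^× = {x ∈ ℤ_19 : v_19(x) = 0}. Here v_19(646/35) = v_19(num) − v_19(den) = 1; compare against these criteria.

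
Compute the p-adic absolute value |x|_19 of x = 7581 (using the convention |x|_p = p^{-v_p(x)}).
|7581|_19 = 1/361

Step 1 — compute v_19(x) by factoring powers of 19 out of the numerator and denominator: v_19(7581) = 2. Step 2 — apply |x|_p = p^{-v_p(x)} = 19^{-2} = 1/361.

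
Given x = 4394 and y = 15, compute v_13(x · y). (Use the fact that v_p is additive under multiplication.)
v_13(65910) = 3

v_p(x) = 3 (factor: 4394 = 13^3 · 2); v_p(y) = 0 (factor: 15 = 13^0 · 15). Additivity: v_p(xy) = v_p(x) + v_p(y) = 3 + 0 = 3. (Direct check: xy = 65910 = 13^3 · (30).)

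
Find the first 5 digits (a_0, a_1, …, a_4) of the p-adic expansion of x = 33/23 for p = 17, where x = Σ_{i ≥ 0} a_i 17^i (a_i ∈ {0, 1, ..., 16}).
(a_0, …, a_4) = (14, 0, 14, 11, 3)

v_17(33/23) = 0 (numerator and denominator both coprime to 17), so x ∈ ℤ_17^×. Compute digits iteratively via a_i = x_i mod 17, x_{i+1} = (x_i − a_i)/17, with x_0 = x:
  x_0 = 33/23;  a_0 = 14;  x_1 = (x_0 − 14)/17 = -17/23
  x_1 = -17/23;  a_1 = 0;  x_2 = (x_1 − 0)/17 = -1/23
  x_2 = -1/23;  a_2 = 14;  x_3 = (x_2 − 14)/17 = -19/23
  x_3 = -19/23;  a_3 = 11;  x_4 = (x_3 − 11)/17 = -16/23
  x_4 = -16/23;  a_4 = 3;  x_5 = (x_4 − 3)/17 = -5/23
Digits: (14, 0, 14, 11, 3).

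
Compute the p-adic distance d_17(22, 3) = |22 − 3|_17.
d_17(22, 3) = 1

Step 1 — x − y = 22 − 3 = 19. Step 2 — v_17(19) = 0 (factor: 19 = (17^0 · 19); the sign does not affect v_p). Step 3 — |x − y|_17 = 17^{0} = 1.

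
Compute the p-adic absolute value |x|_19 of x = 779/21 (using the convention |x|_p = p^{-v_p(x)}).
|779/21|_19 = 1/19

Step 1 — compute v_19(x) by factoring powers of 19 out of the numerator and denominator: v_19(779/21) = 1. Step 2 — apply |x|_p = p^{-v_p(x)} = 19^{-1} = 1/19.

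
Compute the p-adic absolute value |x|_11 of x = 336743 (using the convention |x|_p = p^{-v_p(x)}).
|336743|_11 = 1/14641

Step 1 — compute v_11(x) by factoring powers of 11 out of the numerator and denominator: v_11(336743) = 4. Step 2 — apply |x|_p = p^{-v_p(x)} = 11^{-4} = 1/14641.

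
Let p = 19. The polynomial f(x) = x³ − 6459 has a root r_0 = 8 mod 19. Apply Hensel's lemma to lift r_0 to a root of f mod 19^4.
r_3 = 3162 (mod 130321)

Hensel: r_{i+1} = r_i − f(r_i)/f′(r_i) mod 19^{i+2}, where f′(x) = 3x². Iterate:
  r_0 = 8 (mod 19)
  r_1 = 274 (mod 361)
  r_2 = 3162 (mod 6859)
  r_3 = 3162 (mod 130321)
Final: r = 3162 with f(r) ≡ 0 mod 19^4.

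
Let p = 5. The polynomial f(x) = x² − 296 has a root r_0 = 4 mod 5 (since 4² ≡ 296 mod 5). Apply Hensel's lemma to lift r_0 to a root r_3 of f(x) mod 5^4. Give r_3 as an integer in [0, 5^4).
r_3 = 464 (mod 625)

Hensel's recurrence: r_{i+1} = r_i − f(r_i)·(f′(r_i))^{-1} mod 5^{i+2}, with f′(x) = 2x. Iterate:
  r_0 = 4 (mod 5)
  r_1 = 14 (mod 25)
  r_2 = 89 (mod 125)
  r_3 = 464 (mod 625)
Final: r_3 = 464, and one checks f(r_3) ≡ 0 mod 5^4.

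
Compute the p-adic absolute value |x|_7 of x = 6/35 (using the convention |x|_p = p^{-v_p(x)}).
|6/35|_7 = 7

Step 1 — compute v_7(x) by factoring powers of 7 out of the numerator and denominator: v_7(6/35) = -1. Step 2 — apply |x|_p = p^{-v_p(x)} = 7^{1} = 7.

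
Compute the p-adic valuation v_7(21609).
v_7(21609) = 4

v_7(n) is the largest exponent k such that 7^k divides n. Factor out: 21609 = 7^4 · 9. (Sign doesn't affect v_p.) So v_7(21609) = 4.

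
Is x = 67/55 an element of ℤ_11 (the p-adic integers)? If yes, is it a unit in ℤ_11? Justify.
x ∉ ℤ_11 (v_11(x) = -1 < 0)

ℤ_11 = {x ∈ ℚ_11 : v_11(x) ≥ 0} and ℤ_11^× = {x ∈ ℤ_11 : v_11(x) = 0}. Here v_11(67/55) = v_11(num) − v_11(den) = -1; compare against these criteria.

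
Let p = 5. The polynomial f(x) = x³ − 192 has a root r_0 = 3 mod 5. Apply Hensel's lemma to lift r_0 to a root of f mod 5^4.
r_3 = 223 (mod 625)

Hensel: r_{i+1} = r_i − f(r_i)/f′(r_i) mod 5^{i+2}, where f′(x) = 3x². Iterate:
  r_0 = 3 (mod 5)
  r_1 = 23 (mod 25)
  r_2 = 98 (mod 125)
  r_3 = 223 (mod 625)
Final: r = 223 with f(r) ≡ 0 mod 5^4.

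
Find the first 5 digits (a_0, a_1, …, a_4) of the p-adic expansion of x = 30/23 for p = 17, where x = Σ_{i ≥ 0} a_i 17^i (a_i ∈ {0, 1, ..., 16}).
(a_0, …, a_4) = (5, 2, 8, 1, 11)

v_17(30/23) = 0 (numerator and denominator both coprime to 17), so x ∈ ℤ_17^×. Compute digits iteratively via a_i = x_i mod 17, x_{i+1} = (x_i − a_i)/17, with x_0 = x:
  x_0 = 30/23;  a_0 = 5;  x_1 = (x_0 − 5)/17 = -5/23
  x_1 = -5/23;  a_1 = 2;  x_2 = (x_1 − 2)/17 = -3/23
  x_2 = -3/23;  a_2 = 8;  x_3 = (x_2 − 8)/17 = -11/23
  x_3 = -11/23;  a_3 = 1;  x_4 = (x_3 − 1)/17 = -2/23
  x_4 = -2/23;  a_4 = 11;  x_5 = (x_4 − 11)/17 = -15/23
Digits: (5, 2, 8, 1, 11).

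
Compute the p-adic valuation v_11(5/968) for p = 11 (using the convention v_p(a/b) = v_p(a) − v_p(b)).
v_11(5/968) = -2

Factor powers of 11 from the numerator and denominator of the reduced fraction: 5 = 11^0 · 5 and 968 = 11^2 · 8. Apply v_p(a/b) = v_p(a) − v_p(b): v_11(5/968) = 0 − 2 = -2.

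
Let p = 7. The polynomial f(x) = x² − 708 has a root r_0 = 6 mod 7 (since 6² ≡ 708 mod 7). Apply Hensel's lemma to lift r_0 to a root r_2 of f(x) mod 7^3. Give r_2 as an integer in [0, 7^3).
r_2 = 258 (mod 343)

Hensel's recurrence: r_{i+1} = r_i − f(r_i)·(f′(r_i))^{-1} mod 7^{i+2}, with f′(x) = 2x. Iterate:
  r_0 = 6 (mod 7)
  r_1 = 13 (mod 49)
  r_2 = 258 (mod 343)
Final: r_2 = 258, and one checks f(r_2) ≡ 0 mod 7^3.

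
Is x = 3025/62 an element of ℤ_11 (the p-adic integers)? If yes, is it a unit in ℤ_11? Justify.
x ∈ ℤ_11 but not a unit; v_11(x) = 2 > 0

ℤ_11 = {x ∈ ℚ_11 : v_11(x) ≥ 0} and ℤ_11^× = {x ∈ ℤ_11 : v_11(x) = 0}. Here v_11(3025/62) = v_11(num) − v_11(den) = 2; compare against these criteria.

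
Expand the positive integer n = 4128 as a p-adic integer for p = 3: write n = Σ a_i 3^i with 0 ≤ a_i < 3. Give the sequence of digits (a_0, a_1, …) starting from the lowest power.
(a_0, a_1, …) = (0, 2, 2, 2, 2, 1, 2, 1)

Repeated division by 3 gives the digits low-to-high: 4128 = 2·3^1 + 2·3^2 + 2·3^3 + 2·3^4 + 1·3^5 + 2·3^6 + 1·3^7. Digit sequence: (0, 2, 2, 2, 2, 1, 2, 1).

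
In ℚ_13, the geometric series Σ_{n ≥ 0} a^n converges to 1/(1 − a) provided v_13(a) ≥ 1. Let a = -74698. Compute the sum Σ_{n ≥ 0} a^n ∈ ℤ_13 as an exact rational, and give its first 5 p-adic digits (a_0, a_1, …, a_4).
Σ a^n = 1/(1 − a) = 1/74699;  first 5 digits = (1, 0, 0, 5, 10)

v_13(a) = 3 ≥ 1, so the series converges in ℤ_13 to 1/(1 − a) = 1/(1 − (-74698)) = 1/74699. Expand this rational in ℤ_13: compute digits iteratively via d_i = x_i mod 13, x_{i+1} = (x_i − d_i)/13. The first 5 digits are (1, 0, 0, 5, 10).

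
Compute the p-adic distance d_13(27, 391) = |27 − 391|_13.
d_13(27, 391) = 1/13

Step 1 — x − y = 27 − 391 = -364. Step 2 — v_13(-364) = 1 (factor: -364 = −(13^1 · 28); the sign does not affect v_p). Step 3 — |x − y|_13 = 13^{-1} = 1/13.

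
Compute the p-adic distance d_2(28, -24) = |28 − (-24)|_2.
d_2(28, -24) = 1/4

Step 1 — x − y = 28 − (-24) = 52. Step 2 — v_2(52) = 2 (factor: 52 = (2^2 · 13); the sign does not affect v_p). Step 3 — |x − y|_2 = 2^{-2} = 1/4.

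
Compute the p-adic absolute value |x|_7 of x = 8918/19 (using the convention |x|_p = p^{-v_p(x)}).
|8918/19|_7 = 1/343

Step 1 — compute v_7(x) by factoring powers of 7 out of the numerator and denominator: v_7(8918/19) = 3. Step 2 — apply |x|_p = p^{-v_p(x)} = 7^{-3} = 1/343.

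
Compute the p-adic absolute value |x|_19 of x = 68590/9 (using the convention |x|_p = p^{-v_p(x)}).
|68590/9|_19 = 1/6859

Step 1 — compute v_19(x) by factoring powers of 19 out of the numerator and denominator: v_19(68590/9) = 3. Step 2 — apply |x|_p = p^{-v_p(x)} = 19^{-3} = 1/6859.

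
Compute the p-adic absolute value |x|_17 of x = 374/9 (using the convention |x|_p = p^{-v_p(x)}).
|374/9|_17 = 1/17

Step 1 — compute v_17(x) by factoring powers of 17 out of the numerator and denominator: v_17(374/9) = 1. Step 2 — apply |x|_p = p^{-v_p(x)} = 17^{-1} = 1/17.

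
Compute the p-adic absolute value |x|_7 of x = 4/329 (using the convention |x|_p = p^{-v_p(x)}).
|4/329|_7 = 7

Step 1 — compute v_7(x) by factoring powers of 7 out of the numerator and denominator: v_7(4/329) = -1. Step 2 — apply |x|_p = p^{-v_p(x)} = 7^{1} = 7.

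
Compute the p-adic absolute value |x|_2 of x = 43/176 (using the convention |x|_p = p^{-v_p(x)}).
|43/176|_2 = 16

Step 1 — compute v_2(x) by factoring powers of 2 out of the numerator and denominator: v_2(43/176) = -4. Step 2 — apply |x|_p = p^{-v_p(x)} = 2^{4} = 16.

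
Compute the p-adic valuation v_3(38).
v_3(38) = 0

v_3(n) is the largest exponent k such that 3^k divides n. Factor out: 38 = 3^0 · 38. (Sign doesn't affect v_p.) So v_3(38) = 0.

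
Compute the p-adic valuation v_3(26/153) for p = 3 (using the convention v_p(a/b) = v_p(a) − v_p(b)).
v_3(26/153) = -2

Factor powers of 3 from the numerator and denominator of the reduced fraction: 26 = 3^0 · 26 and 153 = 3^2 · 17. Apply v_p(a/b) = v_p(a) − v_p(b): v_3(26/153) = 0 − 2 = -2.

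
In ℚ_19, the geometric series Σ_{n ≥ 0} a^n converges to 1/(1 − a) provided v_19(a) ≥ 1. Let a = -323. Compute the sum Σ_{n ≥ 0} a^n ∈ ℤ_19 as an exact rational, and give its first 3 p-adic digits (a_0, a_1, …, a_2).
Σ a^n = 1/(1 − a) = 1/324;  first 3 digits = (1, 2, 3)

v_19(a) = 1 ≥ 1, so the series converges in ℤ_19 to 1/(1 − a) = 1/(1 − (-323)) = 1/324. Expand this rational in ℤ_19: compute digits iteratively via d_i = x_i mod 19, x_{i+1} = (x_i − d_i)/19. The first 3 digits are (1, 2, 3).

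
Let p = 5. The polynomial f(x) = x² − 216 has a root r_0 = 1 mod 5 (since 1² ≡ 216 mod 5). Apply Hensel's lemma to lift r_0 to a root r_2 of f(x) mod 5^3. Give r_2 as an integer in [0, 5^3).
r_2 = 96 (mod 125)

Hensel's recurrence: r_{i+1} = r_i − f(r_i)·(f′(r_i))^{-1} mod 5^{i+2}, with f′(x) = 2x. Iterate:
  r_0 = 1 (mod 5)
  r_1 = 21 (mod 25)
  r_2 = 96 (mod 125)
Final: r_2 = 96, and one checks f(r_2) ≡ 0 mod 5^3.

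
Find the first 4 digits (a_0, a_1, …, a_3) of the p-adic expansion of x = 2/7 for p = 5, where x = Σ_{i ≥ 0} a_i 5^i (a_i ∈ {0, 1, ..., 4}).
(a_0, …, a_3) = (1, 2, 1, 4)

v_5(2/7) = 0 (numerator and denominator both coprime to 5), so x ∈ ℤ_5^×. Compute digits iteratively via a_i = x_i mod 5, x_{i+1} = (x_i − a_i)/5, with x_0 = x:
  x_0 = 2/7;  a_0 = 1;  x_1 = (x_0 − 1)/5 = -1/7
  x_1 = -1/7;  a_1 = 2;  x_2 = (x_1 − 2)/5 = -3/7
  x_2 = -3/7;  a_2 = 1;  x_3 = (x_2 − 1)/5 = -2/7
  x_3 = -2/7;  a_3 = 4;  x_4 = (x_3 − 4)/5 = -6/7
Digits: (1, 2, 1, 4).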